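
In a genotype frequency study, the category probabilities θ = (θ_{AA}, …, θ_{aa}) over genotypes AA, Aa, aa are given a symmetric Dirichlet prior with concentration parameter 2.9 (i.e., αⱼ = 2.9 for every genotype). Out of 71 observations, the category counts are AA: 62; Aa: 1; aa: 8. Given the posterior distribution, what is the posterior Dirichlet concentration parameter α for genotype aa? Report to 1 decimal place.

The Dirichlet prior is conjugate to the Multinomial likelihood: each posterior αⱼ = prior αⱼ + observed count nⱼ.
Posterior concentration: (64.9, 3.9, 10.9), total = 79.7.
α_{aa} = 2.9 + 8 = 10.9.

10.9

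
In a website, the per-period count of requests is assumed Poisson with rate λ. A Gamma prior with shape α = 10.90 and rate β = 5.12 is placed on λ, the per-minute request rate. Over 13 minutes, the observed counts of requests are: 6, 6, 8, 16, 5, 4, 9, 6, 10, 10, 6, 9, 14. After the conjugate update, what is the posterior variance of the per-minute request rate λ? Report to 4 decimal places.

With a Gamma(shape α, rate β) prior, the Poisson likelihood is conjugate: the posterior is Gamma(α + ΣXᵢ, β + n).
Sum of counts S = 109 over n = 13 minutes.
Posterior: Gamma(α+S, β+n) = Gamma(10.90+109, 5.12+13) = Gamma(119.90, 18.12).
Var = α/β² = 119.90/18.12² = 0.3652.

0.3652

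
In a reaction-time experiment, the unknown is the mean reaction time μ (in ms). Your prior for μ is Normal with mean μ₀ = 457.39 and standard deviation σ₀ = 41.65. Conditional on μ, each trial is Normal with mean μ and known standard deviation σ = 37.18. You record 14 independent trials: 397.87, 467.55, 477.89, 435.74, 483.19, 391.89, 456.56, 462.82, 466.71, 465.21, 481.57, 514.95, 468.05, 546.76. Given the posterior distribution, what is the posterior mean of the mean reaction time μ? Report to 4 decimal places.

465.0470

For Normal data with known variance σ², a Normal(μ₀, σ₀²) prior on μ is conjugate. Posterior precision = 1/σ₀² + n/σ²; posterior mean is the precision-weighted average of μ₀ and x̄.
Σxᵢ = 397.87 + 467.55 + 477.89 + 435.74 + 483.19 + 391.89 + 456.56 + 462.82 + 466.71 + 465.21 + 481.57 + 514.95 + 468.05 + 546.76 = 6516.76, so n·x̄ = 6516.76.
σ₀² = 41.65² = 1734.7225, σ² = 37.18² = 1382.3524; σ² + n·σ₀² = 1382.3524 + 14·1734.7225 = 25668.4674.
Posterior mean = (μ₀/σ₀² + n·x̄/σ²)/(1/σ₀² + n/σ²) = (σ²·μ₀ + σ₀²·n·x̄)/(σ² + n·σ₀²) = (1382.3524·457.39 + 1734.7225·6516.76)/25668.4674 = 11937044.363336/25668.4674 = 465.0470.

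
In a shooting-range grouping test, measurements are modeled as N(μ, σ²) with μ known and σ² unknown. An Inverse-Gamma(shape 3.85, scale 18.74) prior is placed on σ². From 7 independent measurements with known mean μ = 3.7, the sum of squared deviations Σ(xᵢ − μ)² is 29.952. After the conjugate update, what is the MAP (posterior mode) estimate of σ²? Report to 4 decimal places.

With known mean μ and an Inverse-Gamma(α, β) prior on σ², the Normal likelihood is conjugate: posterior is Inv-Gamma(α + n/2, β + Σ(xᵢ−μ)²/2).
Posterior: Inv-Gamma(3.85 + 7/2, 18.74 + 29.952/2) = Inv-Gamma(7.35, 33.7160).
Mode = β/(α+1) = 33.7160/8.35 = 4.0378.

4.0378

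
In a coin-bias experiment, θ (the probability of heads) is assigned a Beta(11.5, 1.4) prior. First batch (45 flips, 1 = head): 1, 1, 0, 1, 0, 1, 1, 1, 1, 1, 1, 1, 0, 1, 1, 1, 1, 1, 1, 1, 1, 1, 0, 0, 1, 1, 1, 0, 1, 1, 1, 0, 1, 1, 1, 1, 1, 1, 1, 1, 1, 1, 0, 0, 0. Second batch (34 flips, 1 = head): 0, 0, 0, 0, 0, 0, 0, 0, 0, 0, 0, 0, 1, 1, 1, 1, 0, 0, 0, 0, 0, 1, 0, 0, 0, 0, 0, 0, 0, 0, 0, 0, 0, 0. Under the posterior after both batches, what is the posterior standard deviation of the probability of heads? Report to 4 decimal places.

0.0515

The Beta prior is conjugate to a Binomial/Bernoulli likelihood; the update adds successes to α and failures to β.
After batch 1: Beta(11.5+35, 1.4+10) = Beta(46.5, 11.4).
After batch 2: Beta(46.5+5, 11.4+29) = Beta(51.5, 40.4).
Var = αβ/((α+β)²(α+β+1)) = 51.5·40.4/(91.9²·92.9) = 0.00265181; SD = √0.00265181 = 0.0515.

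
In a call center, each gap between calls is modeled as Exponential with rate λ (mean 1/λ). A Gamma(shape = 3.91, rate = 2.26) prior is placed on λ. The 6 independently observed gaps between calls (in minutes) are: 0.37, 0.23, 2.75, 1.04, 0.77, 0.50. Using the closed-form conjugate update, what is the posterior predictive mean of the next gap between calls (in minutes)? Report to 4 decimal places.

0.8889

With a Gamma(shape α, rate β) prior on the exponential rate λ, the posterior after n observations with total T = Σxᵢ is Gamma(α+n, β+T).
Sum of observations T = 5.66 minutes; n = 6.
Posterior: Gamma(3.91+6, 2.26+5.66) = Gamma(9.91, 7.92).
The predictive distribution for the next observation is Lomax; its mean is β/(α−1) = 7.92/8.91 = 0.8889.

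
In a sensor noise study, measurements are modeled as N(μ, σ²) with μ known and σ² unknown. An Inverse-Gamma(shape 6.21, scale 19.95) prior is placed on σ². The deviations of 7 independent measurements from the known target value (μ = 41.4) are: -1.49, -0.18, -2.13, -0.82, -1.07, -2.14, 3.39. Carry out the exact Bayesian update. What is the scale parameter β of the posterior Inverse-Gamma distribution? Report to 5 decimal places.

With known mean μ and an Inverse-Gamma(α, β) prior on σ², the Normal likelihood is conjugate: posterior is Inv-Gamma(α + n/2, β + Σ(xᵢ−μ)²/2).
Σ(xᵢ−μ)² = (-1.49)² + (-0.18)² + (-2.13)² + (-0.82)² + (-1.07)² + (-2.14)² + (3.39)² = 24.6784.
Posterior: Inv-Gamma(6.21 + 7/2, 19.95 + 24.6784/2) = Inv-Gamma(9.71, 32.28920).
Posterior β = 32.28920.

32.28920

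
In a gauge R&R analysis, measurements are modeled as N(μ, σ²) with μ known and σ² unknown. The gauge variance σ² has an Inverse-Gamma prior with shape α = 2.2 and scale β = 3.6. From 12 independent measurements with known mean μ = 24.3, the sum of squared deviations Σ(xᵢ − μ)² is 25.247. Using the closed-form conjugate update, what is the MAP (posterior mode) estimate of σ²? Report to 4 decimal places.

1.7634

With known mean μ and an Inverse-Gamma(α, β) prior on σ², the Normal likelihood is conjugate: posterior is Inv-Gamma(α + n/2, β + Σ(xᵢ−μ)²/2).
Posterior: Inv-Gamma(2.2 + 12/2, 3.6 + 25.247/2) = Inv-Gamma(8.20, 16.2235).
Mode = β/(α+1) = 16.2235/9.20 = 1.7634.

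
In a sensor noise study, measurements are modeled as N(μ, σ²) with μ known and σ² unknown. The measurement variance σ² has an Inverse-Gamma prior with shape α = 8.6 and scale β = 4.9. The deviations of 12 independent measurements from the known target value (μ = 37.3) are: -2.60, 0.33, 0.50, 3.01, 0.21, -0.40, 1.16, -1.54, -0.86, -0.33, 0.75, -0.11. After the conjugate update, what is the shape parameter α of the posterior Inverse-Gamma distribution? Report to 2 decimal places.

With known mean μ and an Inverse-Gamma(α, β) prior on σ², the Normal likelihood is conjugate: posterior is Inv-Gamma(α + n/2, β + Σ(xᵢ−μ)²/2).
Σ(xᵢ−μ)² = (-2.60)² + (0.33)² + (0.50)² + (3.01)² + (0.21)² + (-0.40)² + (1.16)² + (-1.54)² + (-0.86)² + (-0.33)² + (0.75)² + (-0.11)² = 21.5234.
Posterior: Inv-Gamma(8.6 + 12/2, 4.9 + 21.5234/2) = Inv-Gamma(14.60, 15.66170).
Posterior α = 14.60.

14.60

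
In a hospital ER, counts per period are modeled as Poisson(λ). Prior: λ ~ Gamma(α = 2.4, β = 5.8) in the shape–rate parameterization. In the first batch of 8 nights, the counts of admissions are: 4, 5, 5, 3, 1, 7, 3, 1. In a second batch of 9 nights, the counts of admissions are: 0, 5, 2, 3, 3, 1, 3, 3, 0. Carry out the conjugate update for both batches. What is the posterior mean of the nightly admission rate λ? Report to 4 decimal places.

2.2544

With a Gamma(shape α, rate β) prior, the Poisson likelihood is conjugate: the posterior is Gamma(α + ΣXᵢ, β + n).
Batch 1: sum of counts S = 29 over n = 8 nights.
After batch 1: Gamma(α+S, β+n) = Gamma(2.4+29, 5.8+8) = Gamma(31.4, 13.8).
Batch 2: sum of counts S = 20 over n = 9 nights.
After batch 2: Gamma(α+S, β+n) = Gamma(31.4+20, 13.8+9) = Gamma(51.4, 22.8).
Posterior mean = α/β = 51.4/22.8 = 2.2544.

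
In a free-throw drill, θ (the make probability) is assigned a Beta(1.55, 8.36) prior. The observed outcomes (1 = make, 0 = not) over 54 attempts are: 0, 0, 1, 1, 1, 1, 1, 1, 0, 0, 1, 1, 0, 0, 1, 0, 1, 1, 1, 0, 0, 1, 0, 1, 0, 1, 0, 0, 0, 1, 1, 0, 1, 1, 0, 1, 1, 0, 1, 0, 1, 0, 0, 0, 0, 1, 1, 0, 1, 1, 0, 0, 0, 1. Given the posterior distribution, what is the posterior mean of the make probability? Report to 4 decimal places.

0.4624

The Beta prior is conjugate to a Binomial/Bernoulli likelihood; the update adds successes to α and failures to β.
Posterior: Beta(α+k, β+n−k) = Beta(1.55+28, 8.36+26) = Beta(29.55, 34.36).
Posterior mean = α/(α+β) = 29.55/63.91 = 0.4624.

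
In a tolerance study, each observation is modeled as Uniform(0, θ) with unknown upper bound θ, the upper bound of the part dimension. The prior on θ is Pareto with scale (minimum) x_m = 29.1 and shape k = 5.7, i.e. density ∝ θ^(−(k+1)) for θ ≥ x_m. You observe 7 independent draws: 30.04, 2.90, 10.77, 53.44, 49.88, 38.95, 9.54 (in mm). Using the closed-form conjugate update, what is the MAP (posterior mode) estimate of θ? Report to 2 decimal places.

53.44

A Pareto(scale x_m, shape k) prior on the upper bound θ of Uniform(0, θ) is conjugate: posterior is Pareto(max(x_m, max xᵢ), k + n).
Sample maximum = 53.44; prior scale x_m = 29.1 → posterior scale = max = 53.44.
Posterior shape = 5.7 + 7 = 12.7.
The Pareto density is decreasing on [x_m, ∞), so the mode is x_m = 53.44.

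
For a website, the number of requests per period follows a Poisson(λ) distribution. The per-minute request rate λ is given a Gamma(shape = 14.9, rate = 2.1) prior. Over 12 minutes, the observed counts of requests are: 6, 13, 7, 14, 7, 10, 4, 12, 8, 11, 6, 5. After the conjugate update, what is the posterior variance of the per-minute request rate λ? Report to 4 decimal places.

0.5930

With a Gamma(shape α, rate β) prior, the Poisson likelihood is conjugate: the posterior is Gamma(α + ΣXᵢ, β + n).
Sum of counts S = 103 over n = 12 minutes.
Posterior: Gamma(α+S, β+n) = Gamma(14.9+103, 2.1+12) = Gamma(117.9, 14.1).
Var = α/β² = 117.9/14.1² = 0.5930.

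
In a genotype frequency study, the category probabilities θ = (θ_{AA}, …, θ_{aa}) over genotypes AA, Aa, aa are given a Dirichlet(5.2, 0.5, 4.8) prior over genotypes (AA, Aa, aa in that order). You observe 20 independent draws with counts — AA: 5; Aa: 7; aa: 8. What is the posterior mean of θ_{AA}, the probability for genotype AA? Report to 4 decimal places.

0.3344

The Dirichlet prior is conjugate to the Multinomial likelihood: each posterior αⱼ = prior αⱼ + observed count nⱼ.
Posterior concentration: (10.2, 7.5, 12.8), total = 30.5.
E[θ_{AA}|data] = α_{AA}/Σα = 10.2/30.5 = 0.3344.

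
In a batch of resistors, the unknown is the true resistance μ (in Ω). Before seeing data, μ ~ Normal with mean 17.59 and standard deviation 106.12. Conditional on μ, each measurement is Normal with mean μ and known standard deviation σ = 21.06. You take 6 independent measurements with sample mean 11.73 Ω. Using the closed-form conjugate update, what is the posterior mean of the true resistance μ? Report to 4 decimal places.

For Normal data with known variance σ², a Normal(μ₀, σ₀²) prior on μ is conjugate. Posterior precision = 1/σ₀² + n/σ²; posterior mean is the precision-weighted average of μ₀ and x̄.
n·x̄ = 6·11.73 = 70.38.
σ₀² = 106.12² = 11261.4544, σ² = 21.06² = 443.5236; σ² + n·σ₀² = 443.5236 + 6·11261.4544 = 68012.25.
Posterior mean = (μ₀/σ₀² + n·x̄/σ²)/(1/σ₀² + n/σ²) = (σ²·μ₀ + σ₀²·n·x̄)/(σ² + n·σ₀²) = (443.5236·17.59 + 11261.4544·70.38)/68012.25 = 800382.740796/68012.25 = 11.7682.

11.7682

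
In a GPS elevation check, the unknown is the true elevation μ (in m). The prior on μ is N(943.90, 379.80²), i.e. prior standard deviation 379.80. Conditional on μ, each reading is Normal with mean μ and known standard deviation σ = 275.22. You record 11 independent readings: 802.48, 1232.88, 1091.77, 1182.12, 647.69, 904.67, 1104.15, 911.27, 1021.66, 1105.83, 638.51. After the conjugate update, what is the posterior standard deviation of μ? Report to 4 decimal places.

81.0695

For Normal data with known variance σ², a Normal(μ₀, σ₀²) prior on μ is conjugate. Posterior precision = 1/σ₀² + n/σ²; posterior mean is the precision-weighted average of μ₀ and x̄.
σ₀² = 379.80² = 144248.04, σ² = 275.22² = 75746.0484; σ² + n·σ₀² = 75746.0484 + 11·144248.04 = 1662474.4884.
Posterior precision = 1/σ₀² + n/σ² = 1/144248.04 + 11/75746.0484 = (σ² + n·σ₀²)/(σ₀²σ²) = 1662474.4884/(144248.04·75746.0484); posterior variance σₙ² = σ₀²σ²/(σ² + n·σ₀²) = 144248.04·75746.0484/1662474.4884 = 6572.262670.
Posterior SD = √σₙ² = √(144248.04·75746.0484/1662474.4884) = 81.0695.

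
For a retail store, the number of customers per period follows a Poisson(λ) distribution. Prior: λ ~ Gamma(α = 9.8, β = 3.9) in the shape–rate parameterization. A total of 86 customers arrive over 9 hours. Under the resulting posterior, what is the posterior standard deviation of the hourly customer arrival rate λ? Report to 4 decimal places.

0.7587

With a Gamma(shape α, rate β) prior, the Poisson likelihood is conjugate: the posterior is Gamma(α + ΣXᵢ, β + n).
Posterior: Gamma(α+S, β+n) = Gamma(9.8+86, 3.9+9) = Gamma(95.8, 12.9).
SD = √α/β = √95.8/12.9 = 0.7587.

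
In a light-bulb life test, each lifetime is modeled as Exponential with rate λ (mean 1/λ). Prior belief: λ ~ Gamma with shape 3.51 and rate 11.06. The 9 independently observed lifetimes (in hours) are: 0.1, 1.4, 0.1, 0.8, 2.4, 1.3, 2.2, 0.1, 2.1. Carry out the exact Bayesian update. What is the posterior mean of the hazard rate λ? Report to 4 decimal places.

With a Gamma(shape α, rate β) prior on the exponential rate λ, the posterior after n observations with total T = Σxᵢ is Gamma(α+n, β+T).
Sum of observations T = 10.5 hours; n = 9.
Posterior: Gamma(3.51+9, 11.06+10.5) = Gamma(12.51, 21.56).
Posterior mean of λ = α/β = 12.51/21.56 = 0.5802.

0.5802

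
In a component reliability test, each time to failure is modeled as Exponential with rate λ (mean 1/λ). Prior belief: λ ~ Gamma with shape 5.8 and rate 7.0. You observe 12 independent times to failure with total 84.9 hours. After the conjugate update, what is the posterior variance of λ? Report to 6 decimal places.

With a Gamma(shape α, rate β) prior on the exponential rate λ, the posterior after n observations with total T = Σxᵢ is Gamma(α+n, β+T).
Posterior: Gamma(5.8+12, 7.0+84.9) = Gamma(17.8, 91.9).
Var = α/β² = 0.002108.

0.002108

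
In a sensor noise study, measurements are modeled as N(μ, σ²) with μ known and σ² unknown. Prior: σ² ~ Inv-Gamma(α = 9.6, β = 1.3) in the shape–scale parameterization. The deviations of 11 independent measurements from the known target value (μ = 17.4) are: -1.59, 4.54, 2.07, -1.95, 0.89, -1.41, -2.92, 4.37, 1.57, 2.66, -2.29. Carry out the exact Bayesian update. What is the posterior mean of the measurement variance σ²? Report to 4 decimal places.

With known mean μ and an Inverse-Gamma(α, β) prior on σ², the Normal likelihood is conjugate: posterior is Inv-Gamma(α + n/2, β + Σ(xᵢ−μ)²/2).
Σ(xᵢ−μ)² = (-1.59)² + (4.54)² + (2.07)² + (-1.95)² + (0.89)² + (-1.41)² + (-2.92)² + (4.37)² + (1.57)² + (2.66)² + (-2.29)² = 76.4152.
Posterior: Inv-Gamma(9.6 + 11/2, 1.3 + 76.4152/2) = Inv-Gamma(15.10, 39.50760).
E[σ²|data] = β/(α−1) = 39.50760/14.10 = 2.8020.

2.8020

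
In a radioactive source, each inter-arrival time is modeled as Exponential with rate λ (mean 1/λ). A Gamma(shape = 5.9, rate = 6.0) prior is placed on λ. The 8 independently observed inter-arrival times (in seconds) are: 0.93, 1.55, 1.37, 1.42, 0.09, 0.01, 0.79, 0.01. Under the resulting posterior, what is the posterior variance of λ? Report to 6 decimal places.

With a Gamma(shape α, rate β) prior on the exponential rate λ, the posterior after n observations with total T = Σxᵢ is Gamma(α+n, β+T).
Sum of observations T = 6.17 seconds; n = 8.
Posterior: Gamma(5.9+8, 6.0+6.17) = Gamma(13.9, 12.17).
Var = α/β² = 0.093850.

0.093850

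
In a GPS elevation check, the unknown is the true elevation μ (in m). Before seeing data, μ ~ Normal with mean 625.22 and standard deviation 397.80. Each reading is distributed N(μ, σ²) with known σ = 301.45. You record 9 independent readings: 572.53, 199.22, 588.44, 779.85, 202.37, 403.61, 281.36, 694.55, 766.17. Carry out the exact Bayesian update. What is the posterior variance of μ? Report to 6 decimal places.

9491.302432

For Normal data with known variance σ², a Normal(μ₀, σ₀²) prior on μ is conjugate. Posterior precision = 1/σ₀² + n/σ²; posterior mean is the precision-weighted average of μ₀ and x̄.
σ₀² = 397.80² = 158244.84, σ² = 301.45² = 90872.1025; σ² + n·σ₀² = 90872.1025 + 9·158244.84 = 1515075.6625.
Posterior precision = 1/σ₀² + n/σ² = 1/158244.84 + 9/90872.1025 = (σ² + n·σ₀²)/(σ₀²σ²) = 1515075.6625/(158244.84·90872.1025); posterior variance σₙ² = σ₀²σ²/(σ² + n·σ₀²) = 158244.84·90872.1025/1515075.6625 = 9491.302432.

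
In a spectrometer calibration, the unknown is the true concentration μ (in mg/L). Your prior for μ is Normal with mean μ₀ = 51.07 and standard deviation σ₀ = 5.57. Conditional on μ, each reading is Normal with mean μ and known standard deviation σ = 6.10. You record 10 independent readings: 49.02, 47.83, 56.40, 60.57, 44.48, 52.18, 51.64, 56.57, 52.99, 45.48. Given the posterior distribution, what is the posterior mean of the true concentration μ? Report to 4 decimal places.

For Normal data with known variance σ², a Normal(μ₀, σ₀²) prior on μ is conjugate. Posterior precision = 1/σ₀² + n/σ²; posterior mean is the precision-weighted average of μ₀ and x̄.
Σxᵢ = 49.02 + 47.83 + 56.40 + 60.57 + 44.48 + 52.18 + 51.64 + 56.57 + 52.99 + 45.48 = 517.16, so n·x̄ = 517.16.
σ₀² = 5.57² = 31.0249, σ² = 6.10² = 37.21; σ² + n·σ₀² = 37.21 + 10·31.0249 = 347.459.
Posterior mean = (μ₀/σ₀² + n·x̄/σ²)/(1/σ₀² + n/σ²) = (σ²·μ₀ + σ₀²·n·x̄)/(σ² + n·σ₀²) = (37.21·51.07 + 31.0249·517.16)/347.459 = 17945.151984/347.459 = 51.6468.

51.6468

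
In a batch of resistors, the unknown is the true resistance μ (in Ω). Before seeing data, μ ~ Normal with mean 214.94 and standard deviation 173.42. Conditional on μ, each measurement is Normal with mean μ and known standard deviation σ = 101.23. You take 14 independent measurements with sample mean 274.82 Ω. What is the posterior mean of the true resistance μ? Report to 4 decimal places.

273.3972

For Normal data with known variance σ², a Normal(μ₀, σ₀²) prior on μ is conjugate. Posterior precision = 1/σ₀² + n/σ²; posterior mean is the precision-weighted average of μ₀ and x̄.
n·x̄ = 14·274.82 = 3847.48.
σ₀² = 173.42² = 30074.4964, σ² = 101.23² = 10247.5129; σ² + n·σ₀² = 10247.5129 + 14·30074.4964 = 431290.4625.
Posterior mean = (μ₀/σ₀² + n·x̄/σ²)/(1/σ₀² + n/σ²) = (σ²·μ₀ + σ₀²·n·x̄)/(σ² + n·σ₀²) = (10247.5129·214.94 + 30074.4964·3847.48)/431290.4625 = 117913623.831798/431290.4625 = 273.3972.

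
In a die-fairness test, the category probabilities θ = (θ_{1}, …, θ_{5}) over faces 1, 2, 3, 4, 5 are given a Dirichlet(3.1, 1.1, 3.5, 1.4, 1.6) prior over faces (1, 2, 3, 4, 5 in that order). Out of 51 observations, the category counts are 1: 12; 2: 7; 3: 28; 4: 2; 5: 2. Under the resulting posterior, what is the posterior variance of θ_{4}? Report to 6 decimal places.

0.000830

The Dirichlet prior is conjugate to the Multinomial likelihood: each posterior αⱼ = prior αⱼ + observed count nⱼ.
Posterior concentration: (15.1, 8.1, 31.5, 3.4, 3.6), total = 61.7.
Var[θ_j] = α_j(Σα−α_j)/((Σα)²(Σα+1)) = 3.4·58.3/(61.7²·62.7) = 0.000830.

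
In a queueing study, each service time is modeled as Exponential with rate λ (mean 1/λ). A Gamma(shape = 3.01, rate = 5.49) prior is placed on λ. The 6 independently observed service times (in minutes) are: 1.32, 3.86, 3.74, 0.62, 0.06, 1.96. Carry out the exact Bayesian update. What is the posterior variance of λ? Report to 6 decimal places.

With a Gamma(shape α, rate β) prior on the exponential rate λ, the posterior after n observations with total T = Σxᵢ is Gamma(α+n, β+T).
Sum of observations T = 11.56 minutes; n = 6.
Posterior: Gamma(3.01+6, 5.49+11.56) = Gamma(9.01, 17.05).
Var = α/β² = 0.030994.

0.030994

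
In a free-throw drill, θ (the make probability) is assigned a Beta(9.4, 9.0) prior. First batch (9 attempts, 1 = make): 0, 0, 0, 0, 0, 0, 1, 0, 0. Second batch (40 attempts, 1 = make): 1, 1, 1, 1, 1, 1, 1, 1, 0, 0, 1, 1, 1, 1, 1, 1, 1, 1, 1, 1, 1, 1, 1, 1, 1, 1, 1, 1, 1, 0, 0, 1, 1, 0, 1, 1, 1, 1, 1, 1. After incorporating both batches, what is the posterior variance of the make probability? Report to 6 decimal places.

0.003214

The Beta prior is conjugate to a Binomial/Bernoulli likelihood; the update adds successes to α and failures to β.
After batch 1: Beta(9.4+1, 9.0+8) = Beta(10.4, 17.0).
After batch 2: Beta(10.4+35, 17.0+5) = Beta(45.4, 22.0).
Var = αβ/((α+β)²(α+β+1)) = 45.4·22.0/(67.4²·68.4) = 0.003214.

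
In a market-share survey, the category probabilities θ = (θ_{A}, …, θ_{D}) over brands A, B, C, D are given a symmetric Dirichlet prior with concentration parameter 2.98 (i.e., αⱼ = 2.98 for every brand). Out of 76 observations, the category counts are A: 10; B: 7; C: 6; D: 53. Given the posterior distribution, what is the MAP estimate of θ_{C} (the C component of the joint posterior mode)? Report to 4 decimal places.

0.0951

The Dirichlet prior is conjugate to the Multinomial likelihood: each posterior αⱼ = prior αⱼ + observed count nⱼ.
Posterior concentration: (12.98, 9.98, 8.98, 55.98), total = 87.92.
Joint mode component: (α_{C}−1)/(Σα−K) = 7.98/83.92 = 0.0951.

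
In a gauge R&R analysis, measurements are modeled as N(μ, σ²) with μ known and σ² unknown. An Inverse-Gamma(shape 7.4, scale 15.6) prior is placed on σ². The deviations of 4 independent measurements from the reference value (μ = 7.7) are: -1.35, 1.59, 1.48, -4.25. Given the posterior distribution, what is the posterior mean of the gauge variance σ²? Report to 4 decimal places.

3.3216

With known mean μ and an Inverse-Gamma(α, β) prior on σ², the Normal likelihood is conjugate: posterior is Inv-Gamma(α + n/2, β + Σ(xᵢ−μ)²/2).
Σ(xᵢ−μ)² = (-1.35)² + (1.59)² + (1.48)² + (-4.25)² = 24.6035.
Posterior: Inv-Gamma(7.4 + 4/2, 15.6 + 24.6035/2) = Inv-Gamma(9.40, 27.90175).
E[σ²|data] = β/(α−1) = 27.90175/8.40 = 3.3216.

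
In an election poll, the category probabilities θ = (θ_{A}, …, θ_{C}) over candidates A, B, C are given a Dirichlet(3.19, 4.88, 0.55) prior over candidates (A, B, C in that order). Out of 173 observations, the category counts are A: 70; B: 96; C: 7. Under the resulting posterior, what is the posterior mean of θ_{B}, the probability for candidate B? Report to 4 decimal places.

The Dirichlet prior is conjugate to the Multinomial likelihood: each posterior αⱼ = prior αⱼ + observed count nⱼ.
Posterior concentration: (73.19, 100.88, 7.55), total = 181.62.
E[θ_{B}|data] = α_{B}/Σα = 100.88/181.62 = 0.5554.

0.5554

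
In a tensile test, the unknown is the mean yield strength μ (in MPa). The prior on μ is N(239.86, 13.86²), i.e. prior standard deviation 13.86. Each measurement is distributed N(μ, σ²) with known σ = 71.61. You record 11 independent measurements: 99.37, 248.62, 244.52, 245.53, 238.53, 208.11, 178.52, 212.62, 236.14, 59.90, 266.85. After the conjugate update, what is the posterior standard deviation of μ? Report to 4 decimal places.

For Normal data with known variance σ², a Normal(μ₀, σ₀²) prior on μ is conjugate. Posterior precision = 1/σ₀² + n/σ²; posterior mean is the precision-weighted average of μ₀ and x̄.
σ₀² = 13.86² = 192.0996, σ² = 71.61² = 5127.9921; σ² + n·σ₀² = 5127.9921 + 11·192.0996 = 7241.0877.
Posterior precision = 1/σ₀² + n/σ² = 1/192.0996 + 11/5127.9921 = (σ² + n·σ₀²)/(σ₀²σ²) = 7241.0877/(192.0996·5127.9921); posterior variance σₙ² = σ₀²σ²/(σ² + n·σ₀²) = 192.0996·5127.9921/7241.0877 = 136.041058.
Posterior SD = √σₙ² = √(192.0996·5127.9921/7241.0877) = 11.6637.

11.6637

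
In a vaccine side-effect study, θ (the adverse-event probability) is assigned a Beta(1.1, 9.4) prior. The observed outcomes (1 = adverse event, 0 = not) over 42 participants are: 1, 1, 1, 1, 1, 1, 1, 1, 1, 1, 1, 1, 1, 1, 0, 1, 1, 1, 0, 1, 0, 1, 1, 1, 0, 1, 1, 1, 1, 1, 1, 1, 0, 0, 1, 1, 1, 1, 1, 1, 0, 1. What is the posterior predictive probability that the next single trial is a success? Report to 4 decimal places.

0.6876

The Beta prior is conjugate to a Binomial/Bernoulli likelihood; the update adds successes to α and failures to β.
Posterior: Beta(α+k, β+n−k) = Beta(1.1+35, 9.4+7) = Beta(36.1, 16.4).
For a single future Bernoulli trial, P(success | data) = α/(α+β) = 0.6876.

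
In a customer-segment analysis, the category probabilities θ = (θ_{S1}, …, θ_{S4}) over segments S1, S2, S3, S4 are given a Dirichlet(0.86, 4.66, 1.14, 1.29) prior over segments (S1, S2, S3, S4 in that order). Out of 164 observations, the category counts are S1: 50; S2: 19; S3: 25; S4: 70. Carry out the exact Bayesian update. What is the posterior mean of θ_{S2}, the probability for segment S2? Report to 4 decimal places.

The Dirichlet prior is conjugate to the Multinomial likelihood: each posterior αⱼ = prior αⱼ + observed count nⱼ.
Posterior concentration: (50.86, 23.66, 26.14, 71.29), total = 171.95.
E[θ_{S2}|data] = α_{S2}/Σα = 23.66/171.95 = 0.1376.

0.1376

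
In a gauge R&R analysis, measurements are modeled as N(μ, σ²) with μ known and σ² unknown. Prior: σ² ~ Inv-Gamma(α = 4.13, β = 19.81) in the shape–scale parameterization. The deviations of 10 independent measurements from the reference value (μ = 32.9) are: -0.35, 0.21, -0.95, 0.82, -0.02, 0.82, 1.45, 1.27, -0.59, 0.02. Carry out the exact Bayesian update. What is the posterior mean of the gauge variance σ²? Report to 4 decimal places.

With known mean μ and an Inverse-Gamma(α, β) prior on σ², the Normal likelihood is conjugate: posterior is Inv-Gamma(α + n/2, β + Σ(xᵢ−μ)²/2).
Σ(xᵢ−μ)² = (-0.35)² + (0.21)² + (-0.95)² + (0.82)² + (-0.02)² + (0.82)² + (1.45)² + (1.27)² + (-0.59)² + (0.02)² = 6.4782.
Posterior: Inv-Gamma(4.13 + 10/2, 19.81 + 6.4782/2) = Inv-Gamma(9.13, 23.04910).
E[σ²|data] = β/(α−1) = 23.04910/8.13 = 2.8351.

2.8351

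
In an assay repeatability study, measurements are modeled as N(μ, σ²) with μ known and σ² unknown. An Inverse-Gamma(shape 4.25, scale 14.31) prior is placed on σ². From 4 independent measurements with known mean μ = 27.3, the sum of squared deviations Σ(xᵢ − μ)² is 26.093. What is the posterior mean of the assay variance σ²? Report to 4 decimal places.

5.2108

With known mean μ and an Inverse-Gamma(α, β) prior on σ², the Normal likelihood is conjugate: posterior is Inv-Gamma(α + n/2, β + Σ(xᵢ−μ)²/2).
Posterior: Inv-Gamma(4.25 + 4/2, 14.31 + 26.093/2) = Inv-Gamma(6.25, 27.3565).
E[σ²|data] = β/(α−1) = 27.3565/5.25 = 5.2108.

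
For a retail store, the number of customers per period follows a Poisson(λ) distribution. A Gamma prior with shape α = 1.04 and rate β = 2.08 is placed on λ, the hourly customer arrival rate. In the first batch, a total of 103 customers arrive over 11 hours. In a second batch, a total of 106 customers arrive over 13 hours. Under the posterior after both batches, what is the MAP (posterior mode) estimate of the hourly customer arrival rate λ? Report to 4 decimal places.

With a Gamma(shape α, rate β) prior, the Poisson likelihood is conjugate: the posterior is Gamma(α + ΣXᵢ, β + n).
After batch 1: Gamma(α+S, β+n) = Gamma(1.04+103, 2.08+11) = Gamma(104.04, 13.08).
After batch 2: Gamma(α+S, β+n) = Gamma(104.04+106, 13.08+13) = Gamma(210.04, 26.08).
Mode of Gamma(α,β) for α≥1 is (α−1)/β = 209.04/26.08 = 8.0153.

8.0153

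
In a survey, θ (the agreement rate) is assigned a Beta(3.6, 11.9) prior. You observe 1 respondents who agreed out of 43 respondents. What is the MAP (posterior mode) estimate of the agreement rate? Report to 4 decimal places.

0.0637

The Beta prior is conjugate to a Binomial/Bernoulli likelihood; the update adds successes to α and failures to β.
Posterior: Beta(α+k, β+n−k) = Beta(3.6+1, 11.9+42) = Beta(4.6, 53.9).
Mode of Beta(a,b) for a,b>1 is (a−1)/(a+b−2) = 3.6/56.5 = 0.0637.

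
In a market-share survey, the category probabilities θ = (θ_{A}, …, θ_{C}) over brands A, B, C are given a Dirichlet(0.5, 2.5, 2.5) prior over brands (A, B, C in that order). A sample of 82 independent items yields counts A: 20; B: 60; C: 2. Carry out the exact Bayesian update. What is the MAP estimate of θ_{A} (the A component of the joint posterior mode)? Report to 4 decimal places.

0.2308

The Dirichlet prior is conjugate to the Multinomial likelihood: each posterior αⱼ = prior αⱼ + observed count nⱼ.
Posterior concentration: (20.5, 62.5, 4.5), total = 87.5.
Joint mode component: (α_{A}−1)/(Σα−K) = 19.5/84.5 = 0.2308.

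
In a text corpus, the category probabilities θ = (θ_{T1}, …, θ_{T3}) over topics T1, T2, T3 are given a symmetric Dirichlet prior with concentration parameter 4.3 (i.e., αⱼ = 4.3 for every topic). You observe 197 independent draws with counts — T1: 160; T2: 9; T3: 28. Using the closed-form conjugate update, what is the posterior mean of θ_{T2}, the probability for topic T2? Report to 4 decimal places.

0.0634

The Dirichlet prior is conjugate to the Multinomial likelihood: each posterior αⱼ = prior αⱼ + observed count nⱼ.
Posterior concentration: (164.3, 13.3, 32.3), total = 209.9.
E[θ_{T2}|data] = α_{T2}/Σα = 13.3/209.9 = 0.0634.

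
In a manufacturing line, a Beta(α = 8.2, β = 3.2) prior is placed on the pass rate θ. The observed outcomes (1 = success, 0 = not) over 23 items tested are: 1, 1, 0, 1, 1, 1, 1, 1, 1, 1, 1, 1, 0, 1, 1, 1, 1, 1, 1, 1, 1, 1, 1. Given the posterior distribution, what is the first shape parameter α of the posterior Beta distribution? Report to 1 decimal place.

29.2

The Beta prior is conjugate to a Binomial/Bernoulli likelihood; the update adds successes to α and failures to β.
Posterior: Beta(α+k, β+n−k) = Beta(8.2+21, 3.2+2) = Beta(29.2, 5.2).
Posterior α = 29.2.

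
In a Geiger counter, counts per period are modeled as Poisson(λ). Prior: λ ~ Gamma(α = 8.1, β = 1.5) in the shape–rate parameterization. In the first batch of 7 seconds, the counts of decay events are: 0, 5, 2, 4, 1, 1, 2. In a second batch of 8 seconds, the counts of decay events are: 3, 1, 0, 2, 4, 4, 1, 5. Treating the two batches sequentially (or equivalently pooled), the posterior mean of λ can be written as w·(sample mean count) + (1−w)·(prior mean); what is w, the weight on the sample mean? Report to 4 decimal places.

With a Gamma(shape α, rate β) prior, the Poisson likelihood is conjugate: the posterior is Gamma(α + ΣXᵢ, β + n).
Total number of seconds: n = 7 + 8 = 15.
Posterior mean = (α₀+S)/(β₀+n) = [n/(β₀+n)]·(S/n) + [β₀/(β₀+n)]·(α₀/β₀), so only n and β₀ enter the weight.
Weight on data w = n/(β₀+n) = 15/(1.5+15) = 15/16.5 = 0.9091.

0.9091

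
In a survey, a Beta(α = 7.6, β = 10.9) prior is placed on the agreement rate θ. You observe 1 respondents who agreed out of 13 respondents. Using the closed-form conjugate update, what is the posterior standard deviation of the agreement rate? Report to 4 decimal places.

0.0781

The Beta prior is conjugate to a Binomial/Bernoulli likelihood; the update adds successes to α and failures to β.
Posterior: Beta(α+k, β+n−k) = Beta(7.6+1, 10.9+12) = Beta(8.6, 22.9).
Var = αβ/((α+β)²(α+β+1)) = 8.6·22.9/(31.5²·32.5) = 0.00610702; SD = √0.00610702 = 0.0781.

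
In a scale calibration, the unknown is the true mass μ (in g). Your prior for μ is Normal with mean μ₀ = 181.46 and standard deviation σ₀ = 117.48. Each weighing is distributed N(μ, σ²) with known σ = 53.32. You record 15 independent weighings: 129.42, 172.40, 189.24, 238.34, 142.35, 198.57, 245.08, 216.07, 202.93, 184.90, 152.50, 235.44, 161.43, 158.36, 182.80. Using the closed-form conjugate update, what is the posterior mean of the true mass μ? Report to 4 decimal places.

For Normal data with known variance σ², a Normal(μ₀, σ₀²) prior on μ is conjugate. Posterior precision = 1/σ₀² + n/σ²; posterior mean is the precision-weighted average of μ₀ and x̄.
Σxᵢ = 129.42 + 172.40 + 189.24 + 238.34 + 142.35 + 198.57 + 245.08 + 216.07 + 202.93 + 184.90 + 152.50 + 235.44 + 161.43 + 158.36 + 182.80 = 2809.83, so n·x̄ = 2809.83.
σ₀² = 117.48² = 13801.5504, σ² = 53.32² = 2843.0224; σ² + n·σ₀² = 2843.0224 + 15·13801.5504 = 209866.2784.
Posterior mean = (μ₀/σ₀² + n·x̄/σ²)/(1/σ₀² + n/σ²) = (σ²·μ₀ + σ₀²·n·x̄)/(σ² + n·σ₀²) = (2843.0224·181.46 + 13801.5504·2809.83)/209866.2784 = 39295905.205136/209866.2784 = 187.2426.

187.2426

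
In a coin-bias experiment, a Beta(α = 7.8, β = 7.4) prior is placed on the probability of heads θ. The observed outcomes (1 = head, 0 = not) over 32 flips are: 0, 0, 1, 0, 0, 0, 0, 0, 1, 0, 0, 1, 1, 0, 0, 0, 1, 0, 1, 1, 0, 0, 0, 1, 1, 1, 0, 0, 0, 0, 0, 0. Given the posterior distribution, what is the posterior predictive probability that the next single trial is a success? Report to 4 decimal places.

The Beta prior is conjugate to a Binomial/Bernoulli likelihood; the update adds successes to α and failures to β.
Posterior: Beta(α+k, β+n−k) = Beta(7.8+10, 7.4+22) = Beta(17.8, 29.4).
For a single future Bernoulli trial, P(success | data) = α/(α+β) = 0.3771.

0.3771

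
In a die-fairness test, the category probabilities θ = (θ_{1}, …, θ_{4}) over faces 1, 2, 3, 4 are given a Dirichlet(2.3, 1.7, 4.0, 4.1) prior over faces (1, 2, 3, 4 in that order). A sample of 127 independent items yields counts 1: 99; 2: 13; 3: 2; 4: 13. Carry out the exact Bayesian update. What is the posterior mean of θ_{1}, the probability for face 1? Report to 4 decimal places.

0.7283

The Dirichlet prior is conjugate to the Multinomial likelihood: each posterior αⱼ = prior αⱼ + observed count nⱼ.
Posterior concentration: (101.3, 14.7, 6.0, 17.1), total = 139.1.
E[θ_{1}|data] = α_{1}/Σα = 101.3/139.1 = 0.7283.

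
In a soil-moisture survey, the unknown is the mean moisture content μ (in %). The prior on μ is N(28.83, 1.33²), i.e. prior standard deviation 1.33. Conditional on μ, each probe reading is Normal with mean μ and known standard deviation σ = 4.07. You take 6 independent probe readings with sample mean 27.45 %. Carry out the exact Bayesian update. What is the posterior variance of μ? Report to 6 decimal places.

For Normal data with known variance σ², a Normal(μ₀, σ₀²) prior on μ is conjugate. Posterior precision = 1/σ₀² + n/σ²; posterior mean is the precision-weighted average of μ₀ and x̄.
σ₀² = 1.33² = 1.7689, σ² = 4.07² = 16.5649; σ² + n·σ₀² = 16.5649 + 6·1.7689 = 27.1783.
Posterior precision = 1/σ₀² + n/σ² = 1/1.7689 + 6/16.5649 = (σ² + n·σ₀²)/(σ₀²σ²) = 27.1783/(1.7689·16.5649); posterior variance σₙ² = σ₀²σ²/(σ² + n·σ₀²) = 1.7689·16.5649/27.1783 = 1.078127.

1.078127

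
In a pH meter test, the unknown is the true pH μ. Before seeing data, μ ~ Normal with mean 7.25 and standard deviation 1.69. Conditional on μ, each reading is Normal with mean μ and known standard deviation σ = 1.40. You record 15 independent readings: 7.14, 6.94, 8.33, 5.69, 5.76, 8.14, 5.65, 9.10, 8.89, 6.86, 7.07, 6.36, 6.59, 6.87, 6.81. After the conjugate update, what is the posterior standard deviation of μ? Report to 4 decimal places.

For Normal data with known variance σ², a Normal(μ₀, σ₀²) prior on μ is conjugate. Posterior precision = 1/σ₀² + n/σ²; posterior mean is the precision-weighted average of μ₀ and x̄.
σ₀² = 1.69² = 2.8561, σ² = 1.40² = 1.96; σ² + n·σ₀² = 1.96 + 15·2.8561 = 44.8015.
Posterior precision = 1/σ₀² + n/σ² = 1/2.8561 + 15/1.96 = (σ² + n·σ₀²)/(σ₀²σ²) = 44.8015/(2.8561·1.96); posterior variance σₙ² = σ₀²σ²/(σ² + n·σ₀²) = 2.8561·1.96/44.8015 = 0.124950.
Posterior SD = √σₙ² = √(2.8561·1.96/44.8015) = 0.3535.

0.3535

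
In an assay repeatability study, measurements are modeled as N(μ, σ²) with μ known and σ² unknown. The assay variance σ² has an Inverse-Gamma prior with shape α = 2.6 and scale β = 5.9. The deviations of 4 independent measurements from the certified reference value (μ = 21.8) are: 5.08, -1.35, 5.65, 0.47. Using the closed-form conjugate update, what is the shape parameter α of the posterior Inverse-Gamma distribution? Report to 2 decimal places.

With known mean μ and an Inverse-Gamma(α, β) prior on σ², the Normal likelihood is conjugate: posterior is Inv-Gamma(α + n/2, β + Σ(xᵢ−μ)²/2).
Σ(xᵢ−μ)² = (5.08)² + (-1.35)² + (5.65)² + (0.47)² = 59.7723.
Posterior: Inv-Gamma(2.6 + 4/2, 5.9 + 59.7723/2) = Inv-Gamma(4.60, 35.78615).
Posterior α = 4.60.

4.60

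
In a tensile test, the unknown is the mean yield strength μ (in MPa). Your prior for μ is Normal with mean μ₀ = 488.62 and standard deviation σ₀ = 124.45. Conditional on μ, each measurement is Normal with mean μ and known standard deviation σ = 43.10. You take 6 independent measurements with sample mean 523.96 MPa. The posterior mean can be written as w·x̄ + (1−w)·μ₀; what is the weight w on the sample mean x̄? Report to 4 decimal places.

0.9804

For Normal data with known variance σ², a Normal(μ₀, σ₀²) prior on μ is conjugate. Posterior precision = 1/σ₀² + n/σ²; posterior mean is the precision-weighted average of μ₀ and x̄.
σ₀² = 124.45² = 15487.8025, σ² = 43.10² = 1857.61. Prior precision 1/σ₀² = 1/15487.8025; data precision n/σ² = 6/1857.61.
w = (n/σ²)/(1/σ₀² + n/σ²) = n·σ₀²/(σ² + n·σ₀²) = 6·15487.8025/(1857.61 + 6·15487.8025) = 92926.815/94784.425 = 0.9804.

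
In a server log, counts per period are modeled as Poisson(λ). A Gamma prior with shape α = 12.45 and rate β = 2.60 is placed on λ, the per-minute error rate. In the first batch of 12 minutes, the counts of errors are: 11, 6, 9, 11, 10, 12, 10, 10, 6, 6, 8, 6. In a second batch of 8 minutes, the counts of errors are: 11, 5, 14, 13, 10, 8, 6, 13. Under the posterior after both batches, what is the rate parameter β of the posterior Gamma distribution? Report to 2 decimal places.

With a Gamma(shape α, rate β) prior, the Poisson likelihood is conjugate: the posterior is Gamma(α + ΣXᵢ, β + n).
Batch 1: sum of counts S = 105 over n = 12 minutes.
After batch 1: Gamma(α+S, β+n) = Gamma(12.45+105, 2.60+12) = Gamma(117.45, 14.60).
Batch 2: sum of counts S = 80 over n = 8 minutes.
After batch 2: Gamma(α+S, β+n) = Gamma(117.45+80, 14.60+8) = Gamma(197.45, 22.60).
Posterior β = 22.60.

22.60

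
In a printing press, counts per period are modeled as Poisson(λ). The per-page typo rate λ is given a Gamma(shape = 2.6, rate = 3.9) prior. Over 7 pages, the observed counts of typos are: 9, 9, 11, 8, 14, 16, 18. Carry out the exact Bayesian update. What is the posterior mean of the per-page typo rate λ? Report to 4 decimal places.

8.0367

With a Gamma(shape α, rate β) prior, the Poisson likelihood is conjugate: the posterior is Gamma(α + ΣXᵢ, β + n).
Sum of counts S = 85 over n = 7 pages.
Posterior: Gamma(α+S, β+n) = Gamma(2.6+85, 3.9+7) = Gamma(87.6, 10.9).
Posterior mean = α/β = 87.6/10.9 = 8.0367.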